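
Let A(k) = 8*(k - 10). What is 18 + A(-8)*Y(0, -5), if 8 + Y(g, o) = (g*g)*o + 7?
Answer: 162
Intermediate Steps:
Y(g, o) = -1 + o*g² (Y(g, o) = -8 + ((g*g)*o + 7) = -8 + (g²*o + 7) = -8 + (o*g² + 7) = -8 + (7 + o*g²) = -1 + o*g²)
A(k) = -80 + 8*k (A(k) = 8*(-10 + k) = -80 + 8*k)
18 + A(-8)*Y(0, -5) = 18 + (-80 + 8*(-8))*(-1 - 5*0²) = 18 + (-80 - 64)*(-1 - 5*0) = 18 - 144*(-1 + 0) = 18 - 144*(-1) = 18 + 144 = 162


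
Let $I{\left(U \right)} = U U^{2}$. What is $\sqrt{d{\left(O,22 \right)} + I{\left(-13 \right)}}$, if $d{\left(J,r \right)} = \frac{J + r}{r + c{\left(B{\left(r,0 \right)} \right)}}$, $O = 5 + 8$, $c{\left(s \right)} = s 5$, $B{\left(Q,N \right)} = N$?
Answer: $\frac{i \sqrt{1062578}}{22} \approx 46.855 i$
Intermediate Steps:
$c{\left(s \right)} = 5 s$
$I{\left(U \right)} = U^{3}$
$O = 13$
$d{\left(J,r \right)} = \frac{J + r}{r}$ ($d{\left(J,r \right)} = \frac{J + r}{r + 5 \cdot 0} = \frac{J + r}{r + 0} = \frac{J + r}{r}$)
$\sqrt{d{\left(O,22 \right)} + I{\left(-13 \right)}} = \sqrt{\frac{13 + 22}{22} + \left(-13\right)^{3}} = \sqrt{\frac{1}{22} \cdot 35 - 2197} = \sqrt{\frac{35}{22} - 2197} = \sqrt{- \frac{48299}{22}} = \frac{i \sqrt{1062578}}{22}$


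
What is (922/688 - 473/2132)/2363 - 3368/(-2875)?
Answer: 1459811769193/1245624731000 ≈ 1.1720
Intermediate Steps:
(922/688 - 473/2132)/2363 - 3368/(-2875) = (922*(1/688) - 473*1/2132)*(1/2363) - 3368*(-1/2875) = (461/344 - 473/2132)*(1/2363) + 3368/2875 = (205035/183352)*(1/2363) + 3368/2875 = 205035/433260776 + 3368/2875 = 1459811769193/1245624731000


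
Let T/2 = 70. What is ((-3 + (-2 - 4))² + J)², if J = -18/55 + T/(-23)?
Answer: 8902111201/1600225 ≈ 5563.0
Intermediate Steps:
T = 140 (T = 2*70 = 140)
J = -8114/1265 (J = -18/55 + 140/(-23) = -18*1/55 + 140*(-1/23) = -18/55 - 140/23 = -8114/1265 ≈ -6.4142)
((-3 + (-2 - 4))² + J)² = ((-3 + (-2 - 4))² - 8114/1265)² = ((-3 - 6)² - 8114/1265)² = ((-9)² - 8114/1265)² = (81 - 8114/1265)² = (94351/1265)² = 8902111201/1600225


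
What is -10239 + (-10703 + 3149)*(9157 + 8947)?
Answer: -136767855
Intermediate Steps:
-10239 + (-10703 + 3149)*(9157 + 8947) = -10239 - 7554*18104 = -10239 - 136757616 = -136767855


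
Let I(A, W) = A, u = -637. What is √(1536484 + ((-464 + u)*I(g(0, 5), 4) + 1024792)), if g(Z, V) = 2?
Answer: 7*√52226 ≈ 1599.7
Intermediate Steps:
√(1536484 + ((-464 + u)*I(g(0, 5), 4) + 1024792)) = √(1536484 + ((-464 - 637)*2 + 1024792)) = √(1536484 + (-1101*2 + 1024792)) = √(1536484 + (-2202 + 1024792)) = √(1536484 + 1022590) = √2559074 = 7*√52226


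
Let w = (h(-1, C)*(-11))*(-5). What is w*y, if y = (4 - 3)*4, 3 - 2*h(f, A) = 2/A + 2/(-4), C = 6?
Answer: 1045/3 ≈ 348.33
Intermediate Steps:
h(f, A) = 7/4 - 1/A (h(f, A) = 3/2 - (2/A + 2/(-4))/2 = 3/2 - (2/A + 2*(-¼))/2 = 3/2 - (2/A - ½)/2 = 3/2 - (-½ + 2/A)/2 = 3/2 + (¼ - 1/A) = 7/4 - 1/A)
y = 4 (y = 1*4 = 4)
w = 1045/12 (w = ((7/4 - 1/6)*(-11))*(-5) = ((7/4 - 1*⅙)*(-11))*(-5) = ((7/4 - ⅙)*(-11))*(-5) = ((19/12)*(-11))*(-5) = -209/12*(-5) = 1045/12 ≈ 87.083)
w*y = (1045/12)*4 = 1045/3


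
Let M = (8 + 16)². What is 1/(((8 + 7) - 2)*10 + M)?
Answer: 1/706 ≈ 0.0014164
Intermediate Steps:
M = 576 (M = 24² = 576)
1/(((8 + 7) - 2)*10 + M) = 1/(((8 + 7) - 2)*10 + 576) = 1/((15 - 2)*10 + 576) = 1/(13*10 + 576) = 1/(130 + 576) = 1/706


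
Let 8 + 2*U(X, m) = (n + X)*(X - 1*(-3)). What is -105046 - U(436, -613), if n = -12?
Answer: -198110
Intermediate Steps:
U(X, m) = -4 + (-12 + X)*(3 + X)/2 (U(X, m) = -4 + ((-12 + X)*(X - 1*(-3)))/2 = -4 + ((-12 + X)*(X + 3))/2 = -4 + ((-12 + X)*(3 + X))/2 = -4 + (-12 + X)*(3 + X)/2)
-105046 - U(436, -613) = -105046 - (-22 + (½)*436² - 9/2*436) = -105046 - (-22 + (½)*190096 - 1962) = -105046 - (-22 + 95048 - 1962) = -105046 - 1*93064 = -105046 - 93064 = -198110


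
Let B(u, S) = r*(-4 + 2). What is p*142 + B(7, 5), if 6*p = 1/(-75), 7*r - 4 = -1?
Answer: -1847/1575 ≈ -1.1727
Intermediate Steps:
r = 3/7 (r = 4/7 + (1/7)*(-1) = 4/7 - 1/7 = 3/7 ≈ 0.42857)
B(u, S) = -6/7 (B(u, S) = 3*(-4 + 2)/7 = (3/7)*(-2) = -6/7)
p = -1/450 (p = (1/6)/(-75) = (1/6)*(-1/75) = -1/450 ≈ -0.0022222)
p*142 + B(7, 5) = -1/450*142 - 6/7 = -71/225 - 6/7 = -1847/1575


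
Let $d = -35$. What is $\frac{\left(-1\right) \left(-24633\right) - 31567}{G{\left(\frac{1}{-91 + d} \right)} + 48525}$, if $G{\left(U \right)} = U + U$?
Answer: $- \frac{218421}{1528537} \approx -0.1429$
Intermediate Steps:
$G{\left(U \right)} = 2 U$
$\frac{\left(-1\right) \left(-24633\right) - 31567}{G{\left(\frac{1}{-91 + d} \right)} + 48525} = \frac{\left(-1\right) \left(-24633\right) - 31567}{\frac{2}{-91 - 35} + 48525} = \frac{24633 - 31567}{\frac{2}{-126} + 48525} = - \frac{6934}{2 \left(- \frac{1}{126}\right) + 48525} = - \frac{6934}{- \frac{1}{63} + 48525} = - \frac{6934}{\frac{3057074}{63}} = \left(-6934\right) \frac{63}{3057074} = - \frac{218421}{1528537}$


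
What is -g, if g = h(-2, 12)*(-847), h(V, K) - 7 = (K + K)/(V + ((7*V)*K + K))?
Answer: 458227/79 ≈ 5800.3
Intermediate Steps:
h(V, K) = 7 + 2*K/(K + V + 7*K*V) (h(V, K) = 7 + (K + K)/(V + ((7*V)*K + K)) = 7 + (2*K)/(V + (7*K*V + K)) = 7 + (2*K)/(V + (K + 7*K*V)) = 7 + (2*K)/(K + V + 7*K*V) = 7 + 2*K/(K + V + 7*K*V))
g = -458227/79 (g = ((7*(-2) + 9*12 + 49*12*(-2))/(12 - 2 + 7*12*(-2)))*(-847) = ((-14 + 108 - 1176)/(12 - 2 - 168))*(-847) = (-1082/(-158))*(-847) = -1/158*(-1082)*(-847) = (541/79)*(-847) = -458227/79 ≈ -5800.3)
-g = -1*(-458227/79) = 458227/79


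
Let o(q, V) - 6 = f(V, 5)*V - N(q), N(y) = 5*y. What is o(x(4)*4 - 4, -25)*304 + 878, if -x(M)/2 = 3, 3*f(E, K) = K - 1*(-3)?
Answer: 74986/3 ≈ 24995.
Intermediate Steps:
f(E, K) = 1 + K/3 (f(E, K) = (K - 1*(-3))/3 = (K + 3)/3 = (3 + K)/3 = 1 + K/3)
x(M) = -6 (x(M) = -2*3 = -6)
o(q, V) = 6 - 5*q + 8*V/3 (o(q, V) = 6 + ((1 + (1/3)*5)*V - 5*q) = 6 + ((1 + 5/3)*V - 5*q) = 6 + (8*V/3 - 5*q) = 6 + (-5*q + 8*V/3) = 6 - 5*q + 8*V/3)
o(x(4)*4 - 4, -25)*304 + 878 = (6 - 5*(-6*4 - 4) + (8/3)*(-25))*304 + 878 = (6 - 5*(-24 - 4) - 200/3)*304 + 878 = (6 - 5*(-28) - 200/3)*304 + 878 = (6 + 140 - 200/3)*304 + 878 = (238/3)*304 + 878 = 72352/3 + 878 = 74986/3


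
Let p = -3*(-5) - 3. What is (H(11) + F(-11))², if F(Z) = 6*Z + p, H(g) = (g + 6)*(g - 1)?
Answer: 13456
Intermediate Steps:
p = 12 (p = 15 - 3 = 12)
H(g) = (-1 + g)*(6 + g) (H(g) = (6 + g)*(-1 + g) = (-1 + g)*(6 + g))
F(Z) = 12 + 6*Z (F(Z) = 6*Z + 12 = 12 + 6*Z)
(H(11) + F(-11))² = ((-6 + 11² + 5*11) + (12 + 6*(-11)))² = ((-6 + 121 + 55) + (12 - 66))² = (170 - 54)² = 116² = 13456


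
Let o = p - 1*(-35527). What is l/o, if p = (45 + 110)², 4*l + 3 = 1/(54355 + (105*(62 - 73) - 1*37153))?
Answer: -12035/955630944 ≈ -1.2594e-5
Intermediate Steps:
l = -12035/16047 (l = -¾ + 1/(4*(54355 + (105*(62 - 73) - 1*37153))) = -¾ + 1/(4*(54355 + (105*(-11) - 37153))) = -¾ + 1/(4*(54355 + (-1155 - 37153))) = -¾ + 1/(4*(54355 - 38308)) = -¾ + (¼)/16047 = -¾ + (¼)*(1/16047) = -¾ + 1/64188 = -12035/16047 ≈ -0.74998)
p = 24025 (p = 155² = 24025)
o = 59552 (o = 24025 - 1*(-35527) = 24025 + 35527 = 59552)
l/o = -12035/16047/59552 = -12035/16047*1/59552 = -12035/955630944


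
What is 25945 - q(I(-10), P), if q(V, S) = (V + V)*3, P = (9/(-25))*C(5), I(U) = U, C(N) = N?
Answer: 26005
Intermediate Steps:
P = -9/5 (P = (9/(-25))*5 = (9*(-1/25))*5 = -9/25*5 = -9/5 ≈ -1.8000)
q(V, S) = 6*V (q(V, S) = (2*V)*3 = 6*V)
25945 - q(I(-10), P) = 25945 - 6*(-10) = 25945 - 1*(-60) = 25945 + 60 = 26005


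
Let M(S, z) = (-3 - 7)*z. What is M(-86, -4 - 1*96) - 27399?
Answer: -26399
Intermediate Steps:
M(S, z) = -10*z
M(-86, -4 - 1*96) - 27399 = -10*(-4 - 1*96) - 27399 = -10*(-4 - 96) - 27399 = -10*(-100) - 27399 = 1000 - 27399 = -26399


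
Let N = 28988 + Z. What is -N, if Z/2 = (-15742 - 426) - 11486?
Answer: 26320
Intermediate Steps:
Z = -55308 (Z = 2*((-15742 - 426) - 11486) = 2*(-16168 - 11486) = 2*(-27654) = -55308)
N = -26320 (N = 28988 - 55308 = -26320)
-N = -1*(-26320) = 26320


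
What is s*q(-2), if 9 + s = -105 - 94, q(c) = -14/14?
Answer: 208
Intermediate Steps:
q(c) = -1 (q(c) = -14*1/14 = -1)
s = -208 (s = -9 + (-105 - 94) = -9 - 199 = -208)
s*q(-2) = -208*(-1) = 208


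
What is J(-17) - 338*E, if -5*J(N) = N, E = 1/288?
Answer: 1603/720 ≈ 2.2264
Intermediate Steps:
E = 1/288 ≈ 0.0034722
J(N) = -N/5
J(-17) - 338*E = -⅕*(-17) - 338*1/288 = 17/5 - 169/144 = 1603/720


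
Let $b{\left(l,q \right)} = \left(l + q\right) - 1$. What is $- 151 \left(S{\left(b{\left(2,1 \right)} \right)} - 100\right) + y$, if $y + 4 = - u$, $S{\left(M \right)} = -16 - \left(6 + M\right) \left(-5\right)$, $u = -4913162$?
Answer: $4924634$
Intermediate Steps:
$b{\left(l,q \right)} = -1 + l + q$
$S{\left(M \right)} = 14 + 5 M$ ($S{\left(M \right)} = -16 - \left(-30 - 5 M\right) = -16 + \left(30 + 5 M\right) = 14 + 5 M$)
$y = 4913158$ ($y = -4 - -4913162 = -4 + 4913162 = 4913158$)
$- 151 \left(S{\left(b{\left(2,1 \right)} \right)} - 100\right) + y = - 151 \left(\left(14 + 5 \left(-1 + 2 + 1\right)\right) - 100\right) + 4913158 = - 151 \left(\left(14 + 5 \cdot 2\right) - 100\right) + 4913158 = - 151 \left(\left(14 + 10\right) - 100\right) + 4913158 = - 151 \left(24 - 100\right) + 4913158 = \left(-151\right) \left(-76\right) + 4913158 = 11476 + 4913158 = 4924634$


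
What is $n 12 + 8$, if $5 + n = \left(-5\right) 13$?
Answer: $-832$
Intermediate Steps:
$n = -70$ ($n = -5 - 65 = -70$)
$n 12 + 8 = \left(-70\right) 12 + 8 = -840 + 8 = -832$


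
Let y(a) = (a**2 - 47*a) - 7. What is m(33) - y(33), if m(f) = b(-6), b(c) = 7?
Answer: 476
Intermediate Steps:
y(a) = -7 + a**2 - 47*a
m(f) = 7
m(33) - y(33) = 7 - (-7 + 33**2 - 47*33) = 7 - (-7 + 1089 - 1551) = 7 - 1*(-469) = 7 + 469 = 476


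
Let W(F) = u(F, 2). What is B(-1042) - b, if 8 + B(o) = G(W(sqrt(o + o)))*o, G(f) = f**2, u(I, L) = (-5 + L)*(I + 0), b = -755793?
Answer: 20299537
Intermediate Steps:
u(I, L) = I*(-5 + L) (u(I, L) = (-5 + L)*I = I*(-5 + L))
W(F) = -3*F (W(F) = F*(-5 + 2) = F*(-3) = -3*F)
B(o) = -8 + 18*o**2 (B(o) = -8 + (-3*sqrt(o + o))**2*o = -8 + (-3*sqrt(2)*sqrt(o))**2*o = -8 + (18*o)*o = -8 + 18*o**2)
B(-1042) - b = (-8 + 18*(-1042)**2) - 1*(-755793) = (-8 + 18*1085764) + 755793 = (-8 + 19543752) + 755793 = 19543744 + 755793 = 20299537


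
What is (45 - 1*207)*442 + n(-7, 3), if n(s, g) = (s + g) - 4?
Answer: -71612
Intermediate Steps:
n(s, g) = -4 + g + s (n(s, g) = (g + s) - 4 = -4 + g + s)
(45 - 1*207)*442 + n(-7, 3) = (45 - 1*207)*442 + (-4 + 3 - 7) = (45 - 207)*442 - 8 = -162*442 - 8 = -71604 - 8 = -71612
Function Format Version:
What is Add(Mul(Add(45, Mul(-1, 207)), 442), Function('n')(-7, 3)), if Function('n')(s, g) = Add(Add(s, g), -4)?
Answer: -71612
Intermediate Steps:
Function('n')(s, g) = Add(-4, g, s) (Function('n')(s, g) = Add(Add(g, s), -4) = Add(-4, g, s))
Add(Mul(Add(45, Mul(-1, 207)), 442), Function('n')(-7, 3)) = Add(Mul(Add(45, Mul(-1, 207)), 442), Add(-4, 3, -7)) = Add(Mul(Add(45, -207), 442), -8) = Add(Mul(-162, 442), -8) = Add(-71604, -8) = -71612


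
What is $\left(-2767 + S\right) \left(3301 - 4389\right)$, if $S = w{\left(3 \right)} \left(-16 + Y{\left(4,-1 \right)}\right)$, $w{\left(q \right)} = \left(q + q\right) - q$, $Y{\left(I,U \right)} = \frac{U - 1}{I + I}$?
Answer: $3063536$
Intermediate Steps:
$Y{\left(I,U \right)} = \frac{-1 + U}{2 I}$
$w{\left(q \right)} = q$ ($w{\left(q \right)} = 2 q - q = q$)
$S = - \frac{195}{4}$ ($S = 3 \left(-16 + \frac{-1 - 1}{2 \cdot 4}\right) = 3 \left(-16 + \frac{1}{2} \cdot \frac{1}{4} \left(-2\right)\right) = 3 \left(-16 - \frac{1}{4}\right) = 3 \left(- \frac{65}{4}\right) = - \frac{195}{4} \approx -48.75$)
$\left(-2767 + S\right) \left(3301 - 4389\right) = \left(-2767 - \frac{195}{4}\right) \left(3301 - 4389\right) = \left(- \frac{11263}{4}\right) \left(-1088\right) = 3063536$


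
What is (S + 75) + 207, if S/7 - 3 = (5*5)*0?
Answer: 303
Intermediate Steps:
S = 21 (S = 21 + 7*((5*5)*0) = 21 + 7*(25*0) = 21 + 7*0 = 21 + 0 = 21)
(S + 75) + 207 = (21 + 75) + 207 = 96 + 207 = 303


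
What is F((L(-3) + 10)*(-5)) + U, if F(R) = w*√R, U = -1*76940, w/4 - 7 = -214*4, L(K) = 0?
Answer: -76940 - 16980*I*√2 ≈ -76940.0 - 24013.0*I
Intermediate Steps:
w = -3396 (w = 28 + 4*(-214*4) = 28 + 4*(-856) = 28 - 3424 = -3396)
U = -76940
F(R) = -3396*√R
F((L(-3) + 10)*(-5)) + U = -3396*I*√5*√(0 + 10) - 76940 = -3396*5*I*√2 - 76940 = -16980*I*√2 - 76940 = -76940 - 16980*I*√2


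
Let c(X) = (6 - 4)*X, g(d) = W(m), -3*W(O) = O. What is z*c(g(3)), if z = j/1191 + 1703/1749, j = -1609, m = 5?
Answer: 2619560/2083059 ≈ 1.2576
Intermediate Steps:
W(O) = -O/3
g(d) = -5/3 (g(d) = -⅓*5 = -5/3)
z = -261956/694353 (z = -1609/1191 + 1703/1749 = -261956/694353 ≈ -0.37727)
c(X) = 2*X
z*c(g(3)) = -523912*(-5)/(694353*3) = -261956/694353*(-10/3) = 2619560/2083059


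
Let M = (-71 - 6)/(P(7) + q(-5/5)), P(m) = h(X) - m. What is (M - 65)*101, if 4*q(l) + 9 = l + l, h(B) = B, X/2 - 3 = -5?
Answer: -29997/5 ≈ -5999.4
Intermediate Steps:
X = -4 (X = 6 + 2*(-5) = 6 - 10 = -4)
q(l) = -9/4 + l/2 (q(l) = -9/4 + (l + l)/4 = -9/4 + (2*l)/4 = -9/4 + l/2)
P(m) = -4 - m
M = 28/5 (M = (-71 - 6)/((-4 - 1*7) + (-9/4 + (-5/5)/2)) = -77/((-4 - 7) + (-9/4 + (-5*⅕)/2)) = -77/(-11 + (-9/4 + (½)*(-1))) = -77/(-11 + (-9/4 - ½)) = -77/(-11 - 11/4) = -77/(-55/4) = -77*(-4/55) = 28/5 ≈ 5.6000)
(M - 65)*101 = (28/5 - 65)*101 = -297/5*101 = -29997/5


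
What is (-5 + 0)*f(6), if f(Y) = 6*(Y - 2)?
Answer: -120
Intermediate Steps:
f(Y) = -12 + 6*Y (f(Y) = 6*(-2 + Y) = -12 + 6*Y)
(-5 + 0)*f(6) = (-5 + 0)*(-12 + 6*6) = -5*(-12 + 36) = -5*24 = -120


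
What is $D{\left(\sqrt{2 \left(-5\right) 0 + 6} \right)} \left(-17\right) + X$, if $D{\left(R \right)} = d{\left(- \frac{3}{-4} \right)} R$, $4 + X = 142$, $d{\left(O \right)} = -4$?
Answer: $138 + 68 \sqrt{6} \approx 304.57$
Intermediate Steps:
$X = 138$ ($X = -4 + 142 = 138$)
$D{\left(R \right)} = - 4 R$
$D{\left(\sqrt{2 \left(-5\right) 0 + 6} \right)} \left(-17\right) + X = - 4 \sqrt{2 \left(-5\right) 0 + 6} \left(-17\right) + 138 = - 4 \sqrt{\left(-10\right) 0 + 6} \left(-17\right) + 138 = - 4 \sqrt{0 + 6} \left(-17\right) + 138 = - 4 \sqrt{6} \left(-17\right) + 138 = 68 \sqrt{6} + 138 = 138 + 68 \sqrt{6}$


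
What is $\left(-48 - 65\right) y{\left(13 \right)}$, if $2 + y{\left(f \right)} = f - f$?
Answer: $226$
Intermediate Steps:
$y{\left(f \right)} = -2$ ($y{\left(f \right)} = -2 + \left(f - f\right) = -2 + 0 = -2$)
$\left(-48 - 65\right) y{\left(13 \right)} = \left(-48 - 65\right) \left(-2\right) = \left(-113\right) \left(-2\right) = 226$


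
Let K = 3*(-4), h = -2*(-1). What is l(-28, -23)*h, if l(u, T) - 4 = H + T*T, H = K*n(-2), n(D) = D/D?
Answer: 1042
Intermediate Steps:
h = 2
n(D) = 1
K = -12
H = -12 (H = -12*1 = -12)
l(u, T) = -8 + T² (l(u, T) = 4 + (-12 + T*T) = 4 + (-12 + T²) = -8 + T²)
l(-28, -23)*h = (-8 + (-23)²)*2 = (-8 + 529)*2 = 521*2 = 1042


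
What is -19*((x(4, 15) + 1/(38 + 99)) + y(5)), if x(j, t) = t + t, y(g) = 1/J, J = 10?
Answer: -783693/1370 ≈ -572.04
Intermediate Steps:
y(g) = ⅒ (y(g) = 1/10 = ⅒)
x(j, t) = 2*t
-19*((x(4, 15) + 1/(38 + 99)) + y(5)) = -19*((2*15 + 1/(38 + 99)) + ⅒) = -19*((30 + 1/137) + ⅒) = -19*(4111/137 + ⅒) = -19*41247/1370 = -783693/1370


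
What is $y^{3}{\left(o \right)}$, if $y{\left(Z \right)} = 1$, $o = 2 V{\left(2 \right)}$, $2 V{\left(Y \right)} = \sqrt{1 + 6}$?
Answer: $1$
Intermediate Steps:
$V{\left(Y \right)} = \frac{\sqrt{7}}{2}$ ($V{\left(Y \right)} = \frac{\sqrt{1 + 6}}{2} = \frac{\sqrt{7}}{2}$)
$o = \sqrt{7}$ ($o = 2 \frac{\sqrt{7}}{2} = \sqrt{7} \approx 2.6458$)
$y^{3}{\left(o \right)} = 1^{3} = 1$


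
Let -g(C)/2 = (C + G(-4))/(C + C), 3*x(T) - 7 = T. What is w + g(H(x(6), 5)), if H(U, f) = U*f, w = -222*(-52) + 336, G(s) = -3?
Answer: 772144/65 ≈ 11879.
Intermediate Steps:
x(T) = 7/3 + T/3
w = 11880 (w = 11544 + 336 = 11880)
g(C) = -(-3 + C)/C (g(C) = -2*(C - 3)/(C + C) = -2*(-3 + C)/(2*C) = -2*(-3 + C)*1/(2*C) = -(-3 + C)/C)
w + g(H(x(6), 5)) = 11880 + (3 - (7/3 + (1/3)*6)*5)/(((7/3 + (1/3)*6)*5)) = 11880 + (3 - (7/3 + 2)*5)/(((7/3 + 2)*5)) = 11880 + (3 - 13*5/3)/(((13/3)*5)) = 11880 + (3 - 1*65/3)/(65/3) = 11880 + 3*(3 - 65/3)/65 = 11880 + (3/65)*(-56/3) = 11880 - 56/65 = 772144/65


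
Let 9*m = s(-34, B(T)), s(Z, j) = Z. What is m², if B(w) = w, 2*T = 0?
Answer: 1156/81 ≈ 14.272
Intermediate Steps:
T = 0 (T = (½)*0 = 0)
m = -34/9 (m = (⅑)*(-34) = -34/9 ≈ -3.7778)
m² = (-34/9)² = 1156/81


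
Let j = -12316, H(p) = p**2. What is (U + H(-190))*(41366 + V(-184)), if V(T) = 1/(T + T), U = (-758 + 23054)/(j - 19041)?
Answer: 4307888759980137/2884844 ≈ 1.4933e+9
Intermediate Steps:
U = -22296/31357 (U = (-758 + 23054)/(-12316 - 19041) = 22296/(-31357) = 22296*(-1/31357) = -22296/31357 ≈ -0.71104)
V(T) = 1/(2*T)
(U + H(-190))*(41366 + V(-184)) = (-22296/31357 + (-190)**2)*(41366 + (1/2)/(-184)) = (-22296/31357 + 36100)*(41366 + (1/2)*(-1/184)) = 1131965404*(41366 - 1/368)/31357 = (1131965404/31357)*(15222687/368) = 4307888759980137/2884844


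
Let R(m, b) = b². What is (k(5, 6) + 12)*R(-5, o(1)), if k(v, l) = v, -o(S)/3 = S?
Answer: 153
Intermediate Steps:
o(S) = -3*S
(k(5, 6) + 12)*R(-5, o(1)) = (5 + 12)*(-3*1)² = 17*(-3)² = 17*9 = 153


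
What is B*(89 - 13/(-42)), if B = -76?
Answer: -142538/21 ≈ -6787.5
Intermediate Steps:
B*(89 - 13/(-42)) = -76*(89 - 13/(-42)) = -76*(89 - 13*(-1/42)) = -76*(89 + 13/42) = -76*3751/42 = -142538/21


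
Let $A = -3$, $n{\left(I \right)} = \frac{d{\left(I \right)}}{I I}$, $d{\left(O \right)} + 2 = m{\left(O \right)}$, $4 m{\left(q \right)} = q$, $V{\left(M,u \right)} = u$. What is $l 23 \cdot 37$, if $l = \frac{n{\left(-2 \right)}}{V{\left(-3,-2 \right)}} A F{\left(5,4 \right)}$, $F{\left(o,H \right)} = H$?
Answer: $- \frac{12765}{4} \approx -3191.3$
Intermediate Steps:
$m{\left(q \right)} = \frac{q}{4}$
$d{\left(O \right)} = -2 + \frac{O}{4}$
$n{\left(I \right)} = \frac{-2 + \frac{I}{4}}{I^{2}}$ ($n{\left(I \right)} = \frac{-2 + \frac{I}{4}}{I I} = \frac{-2 + \frac{I}{4}}{I^{2}}$)
$l = - \frac{15}{4}$ ($l = \frac{\frac{1}{4} \cdot \frac{1}{4} \left(-8 - 2\right)}{-2} \left(-3\right) 4 = \frac{1}{4} \cdot \frac{1}{4} \left(-10\right) \left(- \frac{1}{2}\right) \left(-3\right) 4 = \left(- \frac{5}{8}\right) \left(- \frac{1}{2}\right) \left(-3\right) 4 = \frac{5}{16} \left(-3\right) 4 = \left(- \frac{15}{16}\right) 4 = - \frac{15}{4} \approx -3.75$)
$l 23 \cdot 37 = \left(- \frac{15}{4}\right) 23 \cdot 37 = \left(- \frac{345}{4}\right) 37 = - \frac{12765}{4}$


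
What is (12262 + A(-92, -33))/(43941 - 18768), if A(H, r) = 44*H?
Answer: 2738/8391 ≈ 0.32630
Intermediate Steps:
(12262 + A(-92, -33))/(43941 - 18768) = (12262 + 44*(-92))/(43941 - 18768) = (12262 - 4048)/25173 = 8214*(1/25173) = 2738/8391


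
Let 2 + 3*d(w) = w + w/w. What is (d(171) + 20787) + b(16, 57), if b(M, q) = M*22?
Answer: 63587/3 ≈ 21196.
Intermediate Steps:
d(w) = -⅓ + w/3 (d(w) = -⅔ + (w + w/w)/3 = -⅔ + (w + 1)/3 = -⅔ + (1 + w)/3 = -⅔ + (⅓ + w/3) = -⅓ + w/3)
b(M, q) = 22*M
(d(171) + 20787) + b(16, 57) = ((-⅓ + (⅓)*171) + 20787) + 22*16 = ((-⅓ + 57) + 20787) + 352 = (170/3 + 20787) + 352 = 62531/3 + 352 = 63587/3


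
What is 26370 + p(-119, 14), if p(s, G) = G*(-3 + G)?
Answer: 26524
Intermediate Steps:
26370 + p(-119, 14) = 26370 + 14*(-3 + 14) = 26370 + 14*11 = 26370 + 154 = 26524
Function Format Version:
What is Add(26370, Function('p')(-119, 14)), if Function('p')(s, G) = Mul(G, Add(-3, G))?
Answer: 26524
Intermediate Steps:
Add(26370, Function('p')(-119, 14)) = Add(26370, Mul(14, Add(-3, 14))) = Add(26370, Mul(14, 11)) = Add(26370, 154) = 26524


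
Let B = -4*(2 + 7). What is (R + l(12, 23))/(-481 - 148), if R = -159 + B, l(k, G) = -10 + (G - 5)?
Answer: 11/37 ≈ 0.29730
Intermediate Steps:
B = -36 (B = -4*9 = -36)
l(k, G) = -15 + G (l(k, G) = -10 + (-5 + G) = -15 + G)
R = -195 (R = -159 - 36 = -195)
(R + l(12, 23))/(-481 - 148) = (-195 + (-15 + 23))/(-481 - 148) = (-195 + 8)/(-629) = -187*(-1/629) = 11/37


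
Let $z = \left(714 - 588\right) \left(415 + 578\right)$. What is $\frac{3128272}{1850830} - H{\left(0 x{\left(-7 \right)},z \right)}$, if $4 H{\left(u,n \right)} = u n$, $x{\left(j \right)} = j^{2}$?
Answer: $\frac{1564136}{925415} \approx 1.6902$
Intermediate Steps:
$z = 125118$ ($z = 126 \cdot 993 = 125118$)
$H{\left(u,n \right)} = \frac{n u}{4}$ ($H{\left(u,n \right)} = \frac{u n}{4} = \frac{n u}{4}$)
$\frac{3128272}{1850830} - H{\left(0 x{\left(-7 \right)},z \right)} = \frac{3128272}{1850830} - \frac{1}{4} \cdot 125118 \cdot 0 \left(-7\right)^{2} = 3128272 \cdot \frac{1}{1850830} - \frac{1}{4} \cdot 125118 \cdot 0 \cdot 49 = \frac{1564136}{925415} - \frac{1}{4} \cdot 125118 \cdot 0 = \frac{1564136}{925415} - 0 = \frac{1564136}{925415} + 0 = \frac{1564136}{925415}$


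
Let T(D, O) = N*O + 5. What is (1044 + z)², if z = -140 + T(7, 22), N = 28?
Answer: 2325625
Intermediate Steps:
T(D, O) = 5 + 28*O (T(D, O) = 28*O + 5 = 5 + 28*O)
z = 481 (z = -140 + (5 + 28*22) = -140 + (5 + 616) = -140 + 621 = 481)
(1044 + z)² = (1044 + 481)² = 1525² = 2325625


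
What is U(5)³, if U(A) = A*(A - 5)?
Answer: 0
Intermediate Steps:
U(A) = A*(-5 + A)
U(5)³ = (5*(-5 + 5))³ = (5*0)³ = 0³ = 0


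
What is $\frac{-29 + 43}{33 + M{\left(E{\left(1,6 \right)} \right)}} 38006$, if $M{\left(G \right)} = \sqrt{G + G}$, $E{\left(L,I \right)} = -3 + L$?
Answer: $\frac{17558772}{1093} - \frac{1064168 i}{1093} \approx 16065.0 - 973.62 i$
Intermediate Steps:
$M{\left(G \right)} = \sqrt{2} \sqrt{G}$ ($M{\left(G \right)} = \sqrt{2 G} = \sqrt{2} \sqrt{G}$)
$\frac{-29 + 43}{33 + M{\left(E{\left(1,6 \right)} \right)}} 38006 = \frac{-29 + 43}{33 + \sqrt{2} \sqrt{-3 + 1}} \cdot 38006 = \frac{14}{33 + \sqrt{2} \sqrt{-2}} \cdot 38006 = \frac{14}{33 + \sqrt{2} i \sqrt{2}} \cdot 38006 = \frac{14}{33 + 2 i} 38006 = 14 \frac{33 - 2 i}{1093} \cdot 38006 = \frac{14 \left(33 - 2 i\right)}{1093} \cdot 38006 = \frac{532084 \left(33 - 2 i\right)}{1093}$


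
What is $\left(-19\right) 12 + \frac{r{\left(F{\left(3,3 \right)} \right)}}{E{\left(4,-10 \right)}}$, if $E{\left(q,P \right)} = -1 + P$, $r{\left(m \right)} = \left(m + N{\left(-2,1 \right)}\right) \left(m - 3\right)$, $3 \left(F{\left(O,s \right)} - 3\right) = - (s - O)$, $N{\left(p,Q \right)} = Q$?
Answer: $-228$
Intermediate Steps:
$F{\left(O,s \right)} = 3 - \frac{s}{3} + \frac{O}{3}$ ($F{\left(O,s \right)} = 3 + \frac{\left(-1\right) \left(s - O\right)}{3} = 3 + \frac{O - s}{3} = 3 + \left(- \frac{s}{3} + \frac{O}{3}\right) = 3 - \frac{s}{3} + \frac{O}{3}$)
$r{\left(m \right)} = \left(1 + m\right) \left(-3 + m\right)$ ($r{\left(m \right)} = \left(m + 1\right) \left(m - 3\right) = \left(1 + m\right) \left(-3 + m\right)$)
$\left(-19\right) 12 + \frac{r{\left(F{\left(3,3 \right)} \right)}}{E{\left(4,-10 \right)}} = \left(-19\right) 12 + \frac{-3 + \left(3 - 1 + \frac{1}{3} \cdot 3\right)^{2} - 2 \left(3 - 1 + \frac{1}{3} \cdot 3\right)}{-1 - 10} = -228 + \frac{-3 + \left(3 - 1 + 1\right)^{2} - 2 \left(3 - 1 + 1\right)}{-11} = -228 + \left(-3 + 3^{2} - 6\right) \left(- \frac{1}{11}\right) = -228 + \left(-3 + 9 - 6\right) \left(- \frac{1}{11}\right) = -228 + 0 \left(- \frac{1}{11}\right) = -228 + 0 = -228$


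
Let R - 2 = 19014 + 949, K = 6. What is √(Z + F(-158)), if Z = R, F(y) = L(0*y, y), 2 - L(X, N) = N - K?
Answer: √20131 ≈ 141.88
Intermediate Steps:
L(X, N) = 8 - N (L(X, N) = 2 - (N - 1*6) = 2 - (N - 6) = 2 - (-6 + N) = 2 + (6 - N) = 8 - N)
R = 19965 (R = 2 + (19014 + 949) = 2 + 19963 = 19965)
F(y) = 8 - y
Z = 19965
√(Z + F(-158)) = √(19965 + (8 - 1*(-158))) = √(19965 + (8 + 158)) = √(19965 + 166) = √20131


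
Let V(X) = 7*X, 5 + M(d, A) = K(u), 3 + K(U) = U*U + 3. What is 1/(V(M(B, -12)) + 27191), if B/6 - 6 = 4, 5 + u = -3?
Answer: 1/27604 ≈ 3.6227e-5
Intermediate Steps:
u = -8 (u = -5 - 3 = -8)
B = 60 (B = 36 + 6*4 = 36 + 24 = 60)
K(U) = U**2 (K(U) = -3 + (U*U + 3) = -3 + (U**2 + 3) = -3 + (3 + U**2) = U**2)
M(d, A) = 59 (M(d, A) = -5 + (-8)**2 = -5 + 64 = 59)
1/(V(M(B, -12)) + 27191) = 1/(7*59 + 27191) = 1/(413 + 27191) = 1/27604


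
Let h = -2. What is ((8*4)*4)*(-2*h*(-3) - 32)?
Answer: -5632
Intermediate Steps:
((8*4)*4)*(-2*h*(-3) - 32) = ((8*4)*4)*(-2*(-2)*(-3) - 32) = (32*4)*(4*(-3) - 32) = 128*(-12 - 32) = 128*(-44) = -5632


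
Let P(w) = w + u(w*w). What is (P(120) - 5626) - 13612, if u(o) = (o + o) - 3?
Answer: 9679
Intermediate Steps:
u(o) = -3 + 2*o (u(o) = 2*o - 3 = -3 + 2*o)
P(w) = -3 + w + 2*w² (P(w) = w + (-3 + 2*(w*w)) = w + (-3 + 2*w²) = -3 + w + 2*w²)
(P(120) - 5626) - 13612 = ((-3 + 120 + 2*120²) - 5626) - 13612 = ((-3 + 120 + 2*14400) - 5626) - 13612 = ((-3 + 120 + 28800) - 5626) - 13612 = (28917 - 5626) - 13612 = 23291 - 13612 = 9679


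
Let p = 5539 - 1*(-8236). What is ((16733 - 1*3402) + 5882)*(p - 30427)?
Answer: -319934876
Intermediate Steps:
p = 13775 (p = 5539 + 8236 = 13775)
((16733 - 1*3402) + 5882)*(p - 30427) = ((16733 - 1*3402) + 5882)*(13775 - 30427) = ((16733 - 3402) + 5882)*(-16652) = (13331 + 5882)*(-16652) = 19213*(-16652) = -319934876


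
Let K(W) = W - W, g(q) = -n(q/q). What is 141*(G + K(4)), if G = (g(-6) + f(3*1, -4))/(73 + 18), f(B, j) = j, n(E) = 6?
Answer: -1410/91 ≈ -15.495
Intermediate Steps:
g(q) = -6 (g(q) = -1*6 = -6)
G = -10/91 (G = (-6 - 4)/(73 + 18) = -10/91 ≈ -0.10989)
K(W) = 0
141*(G + K(4)) = 141*(-10/91 + 0) = 141*(-10/91) = -1410/91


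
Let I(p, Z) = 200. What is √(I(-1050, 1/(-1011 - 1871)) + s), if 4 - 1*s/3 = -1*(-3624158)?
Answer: I*√10872262 ≈ 3297.3*I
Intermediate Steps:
s = -10872462 (s = 12 - (-3)*(-3624158) = 12 - 3*3624158 = 12 - 10872474 = -10872462)
√(I(-1050, 1/(-1011 - 1871)) + s) = √(200 - 10872462) = √(-10872262) = I*√10872262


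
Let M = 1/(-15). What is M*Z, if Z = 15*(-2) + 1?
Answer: 29/15 ≈ 1.9333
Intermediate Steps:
M = -1/15 ≈ -0.066667
Z = -29 (Z = -30 + 1 = -29)
M*Z = -1/15*(-29) = 29/15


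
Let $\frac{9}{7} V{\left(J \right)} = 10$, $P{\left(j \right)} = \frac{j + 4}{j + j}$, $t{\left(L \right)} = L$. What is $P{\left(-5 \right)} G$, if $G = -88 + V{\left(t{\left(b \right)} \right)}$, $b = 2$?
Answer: $- \frac{361}{45} \approx -8.0222$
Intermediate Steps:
$P{\left(j \right)} = \frac{4 + j}{2 j}$
$V{\left(J \right)} = \frac{70}{9}$ ($V{\left(J \right)} = \frac{7}{9} \cdot 10 = \frac{70}{9}$)
$G = - \frac{722}{9}$ ($G = -88 + \frac{70}{9} = - \frac{722}{9} \approx -80.222$)
$P{\left(-5 \right)} G = \frac{4 - 5}{2 \left(-5\right)} \left(- \frac{722}{9}\right) = \frac{1}{2} \left(- \frac{1}{5}\right) \left(-1\right) \left(- \frac{722}{9}\right) = \frac{1}{10} \left(- \frac{722}{9}\right) = - \frac{361}{45}$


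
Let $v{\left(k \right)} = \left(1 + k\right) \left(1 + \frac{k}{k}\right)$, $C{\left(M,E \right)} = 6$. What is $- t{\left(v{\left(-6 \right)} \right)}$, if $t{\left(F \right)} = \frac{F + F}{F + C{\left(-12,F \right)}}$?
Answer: $-5$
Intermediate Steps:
$v{\left(k \right)} = 2 + 2 k$ ($v{\left(k \right)} = \left(1 + k\right) \left(1 + 1\right) = \left(1 + k\right) 2 = 2 + 2 k$)
$t{\left(F \right)} = \frac{2 F}{6 + F}$ ($t{\left(F \right)} = \frac{F + F}{F + 6} = \frac{2 F}{6 + F}$)
$- t{\left(v{\left(-6 \right)} \right)} = - \frac{2 \left(2 + 2 \left(-6\right)\right)}{6 + \left(2 + 2 \left(-6\right)\right)} = - \frac{2 \left(2 - 12\right)}{6 + \left(2 - 12\right)} = - \frac{2 \left(-10\right)}{6 - 10} = - \frac{2 \left(-10\right)}{-4} = - \frac{2 \left(-10\right) \left(-1\right)}{4} = \left(-1\right) 5 = -5$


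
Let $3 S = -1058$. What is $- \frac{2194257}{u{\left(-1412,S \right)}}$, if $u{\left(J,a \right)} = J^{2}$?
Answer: $- \frac{2194257}{1993744} \approx -1.1006$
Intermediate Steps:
$S = - \frac{1058}{3}$ ($S = \frac{1}{3} \left(-1058\right) = - \frac{1058}{3} \approx -352.67$)
$- \frac{2194257}{u{\left(-1412,S \right)}} = - \frac{2194257}{\left(-1412\right)^{2}} = - \frac{2194257}{1993744}$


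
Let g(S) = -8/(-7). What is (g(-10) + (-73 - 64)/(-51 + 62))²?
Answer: 758641/5929 ≈ 127.95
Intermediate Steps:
g(S) = 8/7 (g(S) = -8*(-⅐) = 8/7)
(g(-10) + (-73 - 64)/(-51 + 62))² = (8/7 + (-73 - 64)/(-51 + 62))² = (8/7 - 137/11)² = (-871/77)² = 758641/5929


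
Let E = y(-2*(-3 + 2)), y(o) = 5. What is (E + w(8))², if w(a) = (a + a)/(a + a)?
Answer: 36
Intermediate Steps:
E = 5
w(a) = 1 (w(a) = (2*a)/((2*a)) = (2*a)*(1/(2*a)) = 1)
(E + w(8))² = (5 + 1)² = 6² = 36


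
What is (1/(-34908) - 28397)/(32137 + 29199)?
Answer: -991282477/2141117088 ≈ -0.46297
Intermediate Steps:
(1/(-34908) - 28397)/(32137 + 29199) = (-1/34908 - 28397)/61336 = -991282477/34908*1/61336 = -991282477/2141117088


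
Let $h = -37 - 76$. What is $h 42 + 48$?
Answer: $-4698$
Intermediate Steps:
$h = -113$
$h 42 + 48 = \left(-113\right) 42 + 48 = -4746 + 48 = -4698$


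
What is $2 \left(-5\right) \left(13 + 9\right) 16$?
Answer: $-3520$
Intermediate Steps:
$2 \left(-5\right) \left(13 + 9\right) 16 = \left(-10\right) 22 \cdot 16 = \left(-220\right) 16 = -3520$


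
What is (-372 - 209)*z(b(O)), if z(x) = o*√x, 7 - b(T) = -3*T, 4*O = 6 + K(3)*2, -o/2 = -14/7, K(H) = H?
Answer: -9296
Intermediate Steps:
o = 4 (o = -(-28)/7 = -2*(-2) = 4)
O = 3 (O = (6 + 3*2)/4 = (6 + 6)/4 = (¼)*12 = 3)
b(T) = 7 + 3*T (b(T) = 7 - (-3)*T = 7 + 3*T)
z(x) = 4*√x
(-372 - 209)*z(b(O)) = (-372 - 209)*(4*√(7 + 3*3)) = -2324*√(7 + 9) = -2324*√16 = -2324*4 = -581*16 = -9296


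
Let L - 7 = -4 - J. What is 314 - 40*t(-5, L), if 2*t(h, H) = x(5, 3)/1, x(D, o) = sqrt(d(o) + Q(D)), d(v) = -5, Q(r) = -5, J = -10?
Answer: 314 - 20*I*sqrt(10) ≈ 314.0 - 63.246*I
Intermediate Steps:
x(D, o) = I*sqrt(10) (x(D, o) = sqrt(-5 - 5) = sqrt(-10) = I*sqrt(10))
L = 13 (L = 7 + (-4 - 1*(-10)) = 7 + (-4 + 10) = 7 + 6 = 13)
t(h, H) = I*sqrt(10)/2 (t(h, H) = ((I*sqrt(10))/1)/2 = ((I*sqrt(10))*1)/2 = (I*sqrt(10))/2 = I*sqrt(10)/2)
314 - 40*t(-5, L) = 314 - 20*I*sqrt(10)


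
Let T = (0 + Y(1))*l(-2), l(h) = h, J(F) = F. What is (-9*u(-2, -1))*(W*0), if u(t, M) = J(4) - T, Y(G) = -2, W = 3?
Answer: 0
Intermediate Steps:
T = 4 (T = (0 - 2)*(-2) = -2*(-2) = 4)
u(t, M) = 0 (u(t, M) = 4 - 1*4 = 4 - 4 = 0)
(-9*u(-2, -1))*(W*0) = (-9*0)*(3*0) = 0*0 = 0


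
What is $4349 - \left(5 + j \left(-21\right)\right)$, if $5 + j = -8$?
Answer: $4071$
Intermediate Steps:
$j = -13$ ($j = -5 - 8 = -13$)
$4349 - \left(5 + j \left(-21\right)\right) = 4349 - \left(5 - -273\right) = 4349 - \left(5 + 273\right) = 4349 - 278 = 4071$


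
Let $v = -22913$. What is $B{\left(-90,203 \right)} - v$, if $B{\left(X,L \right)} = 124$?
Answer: $23037$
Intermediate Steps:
$B{\left(-90,203 \right)} - v = 124 - -22913 = 124 + 22913 = 23037$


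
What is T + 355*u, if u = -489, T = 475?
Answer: -173120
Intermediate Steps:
T + 355*u = 475 + 355*(-489) = 475 - 173595 = -173120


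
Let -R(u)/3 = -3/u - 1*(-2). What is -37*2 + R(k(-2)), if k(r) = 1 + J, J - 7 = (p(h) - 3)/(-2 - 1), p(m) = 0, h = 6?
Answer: -79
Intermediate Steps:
J = 8 (J = 7 + (0 - 3)/(-2 - 1) = 7 - 3/(-3) = 7 - 3*(-1/3) = 7 + 1 = 8)
k(r) = 9 (k(r) = 1 + 8 = 9)
R(u) = -6 + 9/u (R(u) = -3*(-3/u - 1*(-2)) = -3*(-3/u + 2) = -3*(2 - 3/u) = -6 + 9/u)
-37*2 + R(k(-2)) = -37*2 + (-6 + 9/9) = -74 + (-6 + 9*(1/9)) = -74 + (-6 + 1) = -74 - 5 = -79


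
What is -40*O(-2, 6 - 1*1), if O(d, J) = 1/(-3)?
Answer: 40/3 ≈ 13.333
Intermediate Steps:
O(d, J) = -⅓
-40*O(-2, 6 - 1*1) = -40*(-⅓) = 40/3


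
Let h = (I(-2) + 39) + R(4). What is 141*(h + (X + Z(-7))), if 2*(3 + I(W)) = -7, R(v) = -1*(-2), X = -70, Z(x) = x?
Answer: -11985/2 ≈ -5992.5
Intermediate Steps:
R(v) = 2
I(W) = -13/2 (I(W) = -3 + (½)*(-7) = -3 - 7/2 = -13/2)
h = 69/2 (h = (-13/2 + 39) + 2 = 65/2 + 2 = 69/2 ≈ 34.500)
141*(h + (X + Z(-7))) = 141*(69/2 + (-70 - 7)) = 141*(69/2 - 77) = 141*(-85/2) = -11985/2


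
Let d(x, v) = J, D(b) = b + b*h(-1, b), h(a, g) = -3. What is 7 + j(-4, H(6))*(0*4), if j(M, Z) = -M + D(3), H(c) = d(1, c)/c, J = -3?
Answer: 7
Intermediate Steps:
D(b) = -2*b (D(b) = b + b*(-3) = b - 3*b = -2*b)
d(x, v) = -3
H(c) = -3/c
j(M, Z) = -6 - M (j(M, Z) = -M - 2*3 = -M - 6 = -6 - M)
7 + j(-4, H(6))*(0*4) = 7 + (-6 - 1*(-4))*(0*4) = 7 + (-6 + 4)*0 = 7 - 2*0 = 7 + 0 = 7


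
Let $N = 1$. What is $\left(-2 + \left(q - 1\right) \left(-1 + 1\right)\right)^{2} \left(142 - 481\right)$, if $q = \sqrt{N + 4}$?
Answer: $-1356$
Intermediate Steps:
$q = \sqrt{5}$ ($q = \sqrt{1 + 4} = \sqrt{5} \approx 2.2361$)
$\left(-2 + \left(q - 1\right) \left(-1 + 1\right)\right)^{2} \left(142 - 481\right) = \left(-2 + \left(\sqrt{5} - 1\right) \left(-1 + 1\right)\right)^{2} \left(142 - 481\right) = \left(-2 + \left(-1 + \sqrt{5}\right) 0\right)^{2} \left(-339\right) = \left(-2 + 0\right)^{2} \left(-339\right) = \left(-2\right)^{2} \left(-339\right) = 4 \left(-339\right) = -1356$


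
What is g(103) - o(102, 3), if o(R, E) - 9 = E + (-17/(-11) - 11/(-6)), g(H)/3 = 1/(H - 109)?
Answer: -524/33 ≈ -15.879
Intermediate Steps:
g(H) = 3/(-109 + H) (g(H) = 3/(H - 109) = 3/(-109 + H))
o(R, E) = 817/66 + E (o(R, E) = 9 + (E + (-17/(-11) - 11/(-6))) = 9 + (E + (-17*(-1/11) - 11*(-⅙))) = 9 + (E + (17/11 + 11/6)) = 9 + (E + 223/66) = 9 + (223/66 + E) = 817/66 + E)
g(103) - o(102, 3) = 3/(-109 + 103) - (817/66 + 3) = 3/(-6) - 1*1015/66 = 3*(-⅙) - 1015/66 = -½ - 1015/66 = -524/33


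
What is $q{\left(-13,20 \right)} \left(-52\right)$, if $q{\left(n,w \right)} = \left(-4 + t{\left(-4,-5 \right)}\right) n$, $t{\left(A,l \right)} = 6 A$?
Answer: $-18928$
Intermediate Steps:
$q{\left(n,w \right)} = - 28 n$ ($q{\left(n,w \right)} = \left(-4 + 6 \left(-4\right)\right) n = \left(-4 - 24\right) n = - 28 n$)
$q{\left(-13,20 \right)} \left(-52\right) = \left(-28\right) \left(-13\right) \left(-52\right) = 364 \left(-52\right) = -18928$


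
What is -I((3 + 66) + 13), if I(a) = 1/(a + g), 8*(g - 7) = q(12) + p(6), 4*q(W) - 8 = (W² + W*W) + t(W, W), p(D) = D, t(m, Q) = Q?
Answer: -8/795 ≈ -0.010063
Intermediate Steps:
q(W) = 2 + W²/2 + W/4 (q(W) = 2 + ((W² + W*W) + W)/4 = 2 + ((W² + W²) + W)/4 = 2 + (2*W² + W)/4 = 2 + (W + 2*W²)/4 = 2 + (W²/2 + W/4) = 2 + W²/2 + W/4)
g = 139/8 (g = 7 + ((2 + (½)*12² + (¼)*12) + 6)/8 = 7 + ((2 + (½)*144 + 3) + 6)/8 = 7 + ((2 + 72 + 3) + 6)/8 = 7 + (77 + 6)/8 = 7 + (⅛)*83 = 7 + 83/8 = 139/8 ≈ 17.375)
I(a) = 1/(139/8 + a) (I(a) = 1/(a + 139/8) = 1/(139/8 + a))
-I((3 + 66) + 13) = -8/(139 + 8*((3 + 66) + 13)) = -8/(139 + 8*(69 + 13)) = -8/(139 + 8*82) = -8/(139 + 656) = -8/795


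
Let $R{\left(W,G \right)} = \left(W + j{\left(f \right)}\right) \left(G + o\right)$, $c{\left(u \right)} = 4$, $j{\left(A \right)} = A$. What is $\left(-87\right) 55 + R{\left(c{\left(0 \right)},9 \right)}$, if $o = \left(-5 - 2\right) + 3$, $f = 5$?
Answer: $-4740$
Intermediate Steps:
$o = -4$ ($o = -7 + 3 = -4$)
$R{\left(W,G \right)} = \left(-4 + G\right) \left(5 + W\right)$ ($R{\left(W,G \right)} = \left(W + 5\right) \left(G - 4\right) = \left(5 + W\right) \left(-4 + G\right) = \left(-4 + G\right) \left(5 + W\right)$)
$\left(-87\right) 55 + R{\left(c{\left(0 \right)},9 \right)} = \left(-87\right) 55 + \left(-20 - 16 + 5 \cdot 9 + 9 \cdot 4\right) = -4785 + \left(-20 - 16 + 45 + 36\right) = -4785 + 45 = -4740$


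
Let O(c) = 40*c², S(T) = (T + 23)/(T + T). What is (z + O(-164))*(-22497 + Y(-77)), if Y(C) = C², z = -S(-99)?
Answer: -1764626565296/99 ≈ -1.7825e+10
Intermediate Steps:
S(T) = (23 + T)/(2*T) (S(T) = (23 + T)/((2*T)) = (23 + T)*(1/(2*T)) = (23 + T)/(2*T))
z = -38/99 (z = -(23 - 99)/(2*(-99)) = -(-1)*(-76)/(2*99) = -1*38/99 = -38/99 ≈ -0.38384)
(z + O(-164))*(-22497 + Y(-77)) = (-38/99 + 40*(-164)²)*(-22497 + (-77)²) = (-38/99 + 40*26896)*(-22497 + 5929) = (-38/99 + 1075840)*(-16568) = (106508122/99)*(-16568) = -1764626565296/99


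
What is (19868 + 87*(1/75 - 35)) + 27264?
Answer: 1102204/25 ≈ 44088.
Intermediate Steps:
(19868 + 87*(1/75 - 35)) + 27264 = (19868 + 87*(-2624/75)) + 27264 = (19868 - 76096/25) + 27264 = 420604/25 + 27264 = 1102204/25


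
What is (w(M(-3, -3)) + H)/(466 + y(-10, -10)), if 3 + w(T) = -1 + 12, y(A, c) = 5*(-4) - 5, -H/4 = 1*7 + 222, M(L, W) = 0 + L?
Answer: -908/441 ≈ -2.0590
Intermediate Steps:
M(L, W) = L
H = -916 (H = -4*(1*7 + 222) = -4*(7 + 222) = -4*229 = -916)
y(A, c) = -25 (y(A, c) = -20 - 5 = -25)
w(T) = 8 (w(T) = -3 + (-1 + 12) = -3 + 11 = 8)
(w(M(-3, -3)) + H)/(466 + y(-10, -10)) = (8 - 916)/(466 - 25) = -908/441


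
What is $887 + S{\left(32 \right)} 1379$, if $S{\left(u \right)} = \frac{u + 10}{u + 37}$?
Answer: $\frac{39707}{23} \approx 1726.4$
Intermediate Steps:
$S{\left(u \right)} = \frac{10 + u}{37 + u}$
$887 + S{\left(32 \right)} 1379 = 887 + \frac{10 + 32}{37 + 32} \cdot 1379 = 887 + \frac{1}{69} \cdot 42 \cdot 1379 = 887 + \frac{14}{23} \cdot 1379 = 887 + \frac{19306}{23} = \frac{39707}{23}$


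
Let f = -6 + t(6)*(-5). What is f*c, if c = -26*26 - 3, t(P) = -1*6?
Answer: -16296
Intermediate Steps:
t(P) = -6
c = -679 (c = -676 - 3 = -679)
f = 24 (f = -6 - 6*(-5) = -6 + 30 = 24)
f*c = 24*(-679) = -16296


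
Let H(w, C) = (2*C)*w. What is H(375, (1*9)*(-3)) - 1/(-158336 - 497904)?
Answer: -13288859999/656240 ≈ -20250.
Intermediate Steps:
H(w, C) = 2*C*w
H(375, (1*9)*(-3)) - 1/(-158336 - 497904) = 2*((1*9)*(-3))*375 - 1/(-158336 - 497904) = 2*(9*(-3))*375 - 1/(-656240) = 2*(-27)*375 - 1*(-1/656240) = -20250 + 1/656240 = -13288859999/656240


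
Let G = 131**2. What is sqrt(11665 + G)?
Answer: sqrt(28826) ≈ 169.78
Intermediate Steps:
G = 17161
sqrt(11665 + G) = sqrt(11665 + 17161) = sqrt(28826)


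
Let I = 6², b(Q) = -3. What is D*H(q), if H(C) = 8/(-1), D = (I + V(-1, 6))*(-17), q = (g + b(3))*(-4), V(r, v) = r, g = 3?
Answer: 4760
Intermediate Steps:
I = 36
q = 0 (q = (3 - 3)*(-4) = 0*(-4) = 0)
D = -595 (D = (36 - 1)*(-17) = 35*(-17) = -595)
H(C) = -8 (H(C) = 8*(-1) = -8)
D*H(q) = -595*(-8) = 4760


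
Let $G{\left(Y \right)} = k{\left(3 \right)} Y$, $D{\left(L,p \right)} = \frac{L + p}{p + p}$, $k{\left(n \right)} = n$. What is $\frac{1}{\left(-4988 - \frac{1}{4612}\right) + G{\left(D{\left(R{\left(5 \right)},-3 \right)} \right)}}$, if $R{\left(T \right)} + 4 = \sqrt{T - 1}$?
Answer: $- \frac{4612}{22993127} \approx -0.00020058$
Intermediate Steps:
$R{\left(T \right)} = -4 + \sqrt{-1 + T}$ ($R{\left(T \right)} = -4 + \sqrt{T - 1} = -4 + \sqrt{-1 + T}$)
$D{\left(L,p \right)} = \frac{L + p}{2 p}$
$G{\left(Y \right)} = 3 Y$
$\frac{1}{\left(-4988 - \frac{1}{4612}\right) + G{\left(D{\left(R{\left(5 \right)},-3 \right)} \right)}} = \frac{1}{\left(-4988 - \frac{1}{4612}\right) + 3 \frac{\left(-4 + \sqrt{-1 + 5}\right) - 3}{2 \left(-3\right)}} = \frac{1}{\left(-4988 - \frac{1}{4612}\right) + 3 \cdot \frac{1}{2} \left(- \frac{1}{3}\right) \left(\left(-4 + \sqrt{4}\right) - 3\right)} = \frac{1}{\left(-4988 - \frac{1}{4612}\right) + 3 \cdot \frac{1}{2} \left(- \frac{1}{3}\right) \left(\left(-4 + 2\right) - 3\right)} = \frac{1}{- \frac{23004657}{4612} + 3 \cdot \frac{1}{2} \left(- \frac{1}{3}\right) \left(-2 - 3\right)} = \frac{1}{- \frac{23004657}{4612} + 3 \cdot \frac{1}{2} \left(- \frac{1}{3}\right) \left(-5\right)} = \frac{1}{- \frac{23004657}{4612} + 3 \cdot \frac{5}{6}} = \frac{1}{- \frac{23004657}{4612} + \frac{5}{2}} = \frac{1}{- \frac{22993127}{4612}} = - \frac{4612}{22993127}$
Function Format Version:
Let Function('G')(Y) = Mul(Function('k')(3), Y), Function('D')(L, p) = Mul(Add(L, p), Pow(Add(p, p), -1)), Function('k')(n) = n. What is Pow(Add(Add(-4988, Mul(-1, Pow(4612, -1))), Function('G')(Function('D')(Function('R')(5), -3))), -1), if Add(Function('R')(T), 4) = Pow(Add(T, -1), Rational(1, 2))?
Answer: Rational(-4612, 22993127) ≈ -0.00020058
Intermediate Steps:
Function('R')(T) = Add(-4, Pow(Add(-1, T), Rational(1, 2))) (Function('R')(T) = Add(-4, Pow(Add(T, -1), Rational(1, 2))) = Add(-4, Pow(Add(-1, T), Rational(1, 2))))
Function('D')(L, p) = Mul(Rational(1, 2), Pow(p, -1), Add(L, p)) (Function('D')(L, p) = Mul(Add(L, p), Pow(Mul(2, p), -1)) = Mul(Add(L, p), Mul(Rational(1, 2), Pow(p, -1))) = Mul(Rational(1, 2), Pow(p, -1), Add(L, p)))
Function('G')(Y) = Mul(3, Y)
Pow(Add(Add(-4988, Mul(-1, Pow(4612, -1))), Function('G')(Function('D')(Function('R')(5), -3))), -1) = Pow(Add(Add(-4988, Mul(-1, Pow(4612, -1))), Mul(3, Mul(Rational(1, 2), Pow(-3, -1), Add(Add(-4, Pow(Add(-1, 5), Rational(1, 2))), -3)))), -1) = Pow(Add(Add(-4988, Mul(-1, Rational(1, 4612))), Mul(3, Mul(Rational(1, 2), Rational(-1, 3), Add(Add(-4, Pow(4, Rational(1, 2))), -3)))), -1) = Pow(Add(Add(-4988, Rational(-1, 4612)), Mul(3, Mul(Rational(1, 2), Rational(-1, 3), Add(Add(-4, 2), -3)))), -1) = Pow(Add(Rational(-23004657, 4612), Mul(3, Mul(Rational(1, 2), Rational(-1, 3), Add(-2, -3)))), -1) = Pow(Add(Rational(-23004657, 4612), Mul(3, Mul(Rational(1, 2), Rational(-1, 3), -5))), -1) = Pow(Add(Rational(-23004657, 4612), Mul(3, Rational(5, 6))), -1) = Pow(Add(Rational(-23004657, 4612), Rational(5, 2)), -1) = Pow(Rational(-22993127, 4612), -1) = Rational(-4612, 22993127)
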